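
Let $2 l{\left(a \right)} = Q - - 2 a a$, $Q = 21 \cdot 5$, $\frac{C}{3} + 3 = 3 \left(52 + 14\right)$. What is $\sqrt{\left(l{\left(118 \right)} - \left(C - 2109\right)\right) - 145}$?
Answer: $\frac{\sqrt{61422}}{2} \approx 123.92$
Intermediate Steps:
$C = 585$ ($C = -9 + 3 \cdot 3 \left(52 + 14\right) = -9 + 3 \cdot 3 \cdot 66 = -9 + 3 \cdot 198 = -9 + 594 = 585$)
$Q = 105$
$l{\left(a \right)} = \frac{105}{2} + a^{2}$ ($l{\left(a \right)} = \frac{105 - - 2 a a}{2} = \frac{105 - - 2 a^{2}}{2} = \frac{105 + 2 a^{2}}{2} = \frac{105}{2} + a^{2}$)
$\sqrt{\left(l{\left(118 \right)} - \left(C - 2109\right)\right) - 145} = \sqrt{\left(\left(\frac{105}{2} + 118^{2}\right) - \left(585 - 2109\right)\right) - 145} = \sqrt{\left(\left(\frac{105}{2} + 13924\right) - \left(585 - 2109\right)\right) - 145} = \sqrt{\left(\frac{27953}{2} - -1524\right) - 145} = \sqrt{\left(\frac{27953}{2} + 1524\right) - 145} = \sqrt{\frac{31001}{2} - 145} = \sqrt{\frac{30711}{2}} = \frac{\sqrt{61422}}{2}$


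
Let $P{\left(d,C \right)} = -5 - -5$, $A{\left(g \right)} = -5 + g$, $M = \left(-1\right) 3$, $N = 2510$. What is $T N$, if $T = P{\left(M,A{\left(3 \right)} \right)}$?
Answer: $0$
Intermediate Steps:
$M = -3$
$P{\left(d,C \right)} = 0$ ($P{\left(d,C \right)} = -5 + 5 = 0$)
$T = 0$
$T N = 0 \cdot 2510 = 0$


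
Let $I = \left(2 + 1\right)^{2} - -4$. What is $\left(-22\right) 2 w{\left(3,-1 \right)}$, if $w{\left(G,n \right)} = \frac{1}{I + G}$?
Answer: $- \frac{11}{4} \approx -2.75$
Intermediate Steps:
$I = 13$ ($I = 3^{2} + 4 = 9 + 4 = 13$)
$w{\left(G,n \right)} = \frac{1}{13 + G}$
$\left(-22\right) 2 w{\left(3,-1 \right)} = \frac{\left(-22\right) 2}{13 + 3} = - \frac{44}{16} = \left(-44\right) \frac{1}{16} = - \frac{11}{4}$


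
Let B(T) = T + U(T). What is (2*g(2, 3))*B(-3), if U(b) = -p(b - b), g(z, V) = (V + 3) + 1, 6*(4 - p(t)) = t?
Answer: -98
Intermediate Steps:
p(t) = 4 - t/6
g(z, V) = 4 + V (g(z, V) = (3 + V) + 1 = 4 + V)
U(b) = -4 (U(b) = -(4 - (b - b)/6) = -(4 - ⅙*0) = -(4 + 0) = -1*4 = -4)
B(T) = -4 + T (B(T) = T - 4 = -4 + T)
(2*g(2, 3))*B(-3) = (2*(4 + 3))*(-4 - 3) = (2*7)*(-7) = 14*(-7) = -98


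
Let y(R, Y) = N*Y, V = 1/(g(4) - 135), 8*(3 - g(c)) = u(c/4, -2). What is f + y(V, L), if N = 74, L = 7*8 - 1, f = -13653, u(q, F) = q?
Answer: -9583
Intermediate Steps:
g(c) = 3 - c/32 (g(c) = 3 - c/(8*4) = 3 - c/32)
L = 55 (L = 56 - 1 = 55)
V = -8/1057 (V = 1/((3 - 1/32*4) - 135) = 1/((3 - ⅛) - 135) = 1/(23/8 - 135) = 1/(-1057/8) = -8/1057 ≈ -0.0075686)
y(R, Y) = 74*Y
f + y(V, L) = -13653 + 74*55 = -13653 + 4070 = -9583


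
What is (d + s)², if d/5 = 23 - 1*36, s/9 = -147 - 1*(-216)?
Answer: 309136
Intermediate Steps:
s = 621 (s = 9*(-147 - 1*(-216)) = 9*(-147 + 216) = 9*69 = 621)
d = -65 (d = 5*(23 - 1*36) = 5*(23 - 36) = 5*(-13) = -65)
(d + s)² = (-65 + 621)² = 556² = 309136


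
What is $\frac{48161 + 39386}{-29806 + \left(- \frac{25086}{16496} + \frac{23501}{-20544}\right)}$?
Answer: $- \frac{1854321100608}{631373272339} \approx -2.937$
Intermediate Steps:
$\frac{48161 + 39386}{-29806 + \left(- \frac{25086}{16496} + \frac{23501}{-20544}\right)} = \frac{87547}{-29806 + \left(\left(-25086\right) \frac{1}{16496} + 23501 \left(- \frac{1}{20544}\right)\right)} = \frac{87547}{-29806 - \frac{56439955}{21180864}} = \frac{87547}{- \frac{631373272339}{21180864}} = 87547 \left(- \frac{21180864}{631373272339}\right) = - \frac{1854321100608}{631373272339}$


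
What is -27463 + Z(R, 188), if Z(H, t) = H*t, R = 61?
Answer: -15995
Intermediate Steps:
-27463 + Z(R, 188) = -27463 + 61*188 = -27463 + 11468 = -15995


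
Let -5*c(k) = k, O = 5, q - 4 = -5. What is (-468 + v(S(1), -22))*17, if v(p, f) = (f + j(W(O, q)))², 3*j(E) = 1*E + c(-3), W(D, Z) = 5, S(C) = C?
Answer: -239632/225 ≈ -1065.0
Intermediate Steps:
q = -1 (q = 4 - 5 = -1)
c(k) = -k/5
j(E) = ⅕ + E/3 (j(E) = (1*E - ⅕*(-3))/3 = (E + ⅗)/3 = (⅗ + E)/3 = ⅕ + E/3)
v(p, f) = (28/15 + f)² (v(p, f) = (f + (⅕ + (⅓)*5))² = (f + (⅕ + 5/3))² = (f + 28/15)² = (28/15 + f)²)
(-468 + v(S(1), -22))*17 = (-468 + (28 + 15*(-22))²/225)*17 = (-468 + (28 - 330)²/225)*17 = (-468 + (1/225)*(-302)²)*17 = (-468 + (1/225)*91204)*17 = (-468 + 91204/225)*17 = -14096/225*17 = -239632/225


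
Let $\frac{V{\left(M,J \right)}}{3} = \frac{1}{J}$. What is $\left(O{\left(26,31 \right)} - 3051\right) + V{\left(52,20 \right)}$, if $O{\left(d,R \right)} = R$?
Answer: $- \frac{60397}{20} \approx -3019.9$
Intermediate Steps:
$V{\left(M,J \right)} = \frac{3}{J}$
$\left(O{\left(26,31 \right)} - 3051\right) + V{\left(52,20 \right)} = \left(31 - 3051\right) + \frac{3}{20} = -3020 + 3 \cdot \frac{1}{20} = -3020 + \frac{3}{20} = - \frac{60397}{20}$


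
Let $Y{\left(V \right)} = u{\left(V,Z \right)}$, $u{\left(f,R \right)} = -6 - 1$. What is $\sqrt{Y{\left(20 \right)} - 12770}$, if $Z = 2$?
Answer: $i \sqrt{12777} \approx 113.04 i$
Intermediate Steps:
$u{\left(f,R \right)} = -7$ ($u{\left(f,R \right)} = -6 - 1 = -7$)
$Y{\left(V \right)} = -7$
$\sqrt{Y{\left(20 \right)} - 12770} = \sqrt{-7 - 12770} = \sqrt{-12777} = i \sqrt{12777}$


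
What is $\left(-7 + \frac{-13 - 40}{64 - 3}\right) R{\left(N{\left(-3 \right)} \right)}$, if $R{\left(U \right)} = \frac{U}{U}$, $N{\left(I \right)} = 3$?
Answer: $- \frac{480}{61} \approx -7.8689$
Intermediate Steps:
$R{\left(U \right)} = 1$
$\left(-7 + \frac{-13 - 40}{64 - 3}\right) R{\left(N{\left(-3 \right)} \right)} = \left(-7 + \frac{-13 - 40}{64 - 3}\right) 1 = \left(-7 - \frac{53}{61}\right) 1 = \left(- \frac{480}{61}\right) 1 = - \frac{480}{61}$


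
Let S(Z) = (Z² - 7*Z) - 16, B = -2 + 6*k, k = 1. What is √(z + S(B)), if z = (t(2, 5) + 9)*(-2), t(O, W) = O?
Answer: 5*I*√2 ≈ 7.0711*I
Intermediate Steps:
z = -22 (z = (2 + 9)*(-2) = 11*(-2) = -22)
B = 4 (B = -2 + 6*1 = -2 + 6 = 4)
S(Z) = -16 + Z² - 7*Z
√(z + S(B)) = √(-22 + (-16 + 4² - 7*4)) = √(-22 + (-16 + 16 - 28)) = √(-22 - 28) = √(-50) = 5*I*√2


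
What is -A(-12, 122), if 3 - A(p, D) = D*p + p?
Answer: -1479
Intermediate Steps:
A(p, D) = 3 - p - D*p (A(p, D) = 3 - (D*p + p) = 3 - (p + D*p) = 3 + (-p - D*p) = 3 - p - D*p)
-A(-12, 122) = -(3 - 1*(-12) - 1*122*(-12)) = -(3 + 12 + 1464) = -1*1479 = -1479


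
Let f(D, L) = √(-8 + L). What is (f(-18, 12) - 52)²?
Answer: 2500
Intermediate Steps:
(f(-18, 12) - 52)² = (√(-8 + 12) - 52)² = (√4 - 52)² = (2 - 52)² = (-50)² = 2500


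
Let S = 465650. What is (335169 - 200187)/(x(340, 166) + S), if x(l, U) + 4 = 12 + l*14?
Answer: 22497/78403 ≈ 0.28694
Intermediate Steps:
x(l, U) = 8 + 14*l (x(l, U) = -4 + (12 + l*14) = -4 + (12 + 14*l) = 8 + 14*l)
(335169 - 200187)/(x(340, 166) + S) = (335169 - 200187)/((8 + 14*340) + 465650) = 134982/((8 + 4760) + 465650) = 134982/(4768 + 465650) = 134982/470418 = 134982*(1/470418) = 22497/78403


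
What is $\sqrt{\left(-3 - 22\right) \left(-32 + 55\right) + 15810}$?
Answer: $\sqrt{15235} \approx 123.43$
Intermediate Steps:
$\sqrt{\left(-3 - 22\right) \left(-32 + 55\right) + 15810} = \sqrt{\left(-3 - 22\right) 23 + 15810} = \sqrt{\left(-25\right) 23 + 15810} = \sqrt{-575 + 15810} = \sqrt{15235}$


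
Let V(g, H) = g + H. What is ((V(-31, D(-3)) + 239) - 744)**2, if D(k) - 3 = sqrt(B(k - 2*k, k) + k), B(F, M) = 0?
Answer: (533 - I*sqrt(3))**2 ≈ 2.8409e+5 - 1846.0*I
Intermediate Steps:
D(k) = 3 + sqrt(k) (D(k) = 3 + sqrt(0 + k) = 3 + sqrt(k))
V(g, H) = H + g
((V(-31, D(-3)) + 239) - 744)**2 = ((((3 + sqrt(-3)) - 31) + 239) - 744)**2 = ((((3 + I*sqrt(3)) - 31) + 239) - 744)**2 = (((-28 + I*sqrt(3)) + 239) - 744)**2 = ((211 + I*sqrt(3)) - 744)**2 = (-533 + I*sqrt(3))**2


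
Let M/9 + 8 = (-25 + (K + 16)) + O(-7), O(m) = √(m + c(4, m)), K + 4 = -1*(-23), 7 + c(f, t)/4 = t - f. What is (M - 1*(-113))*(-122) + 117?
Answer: -15865 - 1098*I*√79 ≈ -15865.0 - 9759.2*I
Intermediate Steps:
c(f, t) = -28 - 4*f + 4*t (c(f, t) = -28 + 4*(t - f) = -28 + (-4*f + 4*t) = -28 - 4*f + 4*t)
K = 19 (K = -4 - 1*(-23) = -4 + 23 = 19)
O(m) = √(-44 + 5*m) (O(m) = √(m + (-28 - 4*4 + 4*m)) = √(m + (-28 - 16 + 4*m)) = √(m + (-44 + 4*m)) = √(-44 + 5*m))
M = 18 + 9*I*√79 (M = -72 + 9*((-25 + (19 + 16)) + √(-44 + 5*(-7))) = -72 + 9*((-25 + 35) + √(-44 - 35)) = -72 + 9*(10 + √(-79)) = -72 + 9*(10 + I*√79) = -72 + (90 + 9*I*√79) = 18 + 9*I*√79 ≈ 18.0 + 79.994*I)
(M - 1*(-113))*(-122) + 117 = ((18 + 9*I*√79) - 1*(-113))*(-122) + 117 = ((18 + 9*I*√79) + 113)*(-122) + 117 = (131 + 9*I*√79)*(-122) + 117 = (-15982 - 1098*I*√79) + 117 = -15865 - 1098*I*√79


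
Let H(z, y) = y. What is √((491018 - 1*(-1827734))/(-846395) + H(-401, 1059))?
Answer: √6253624803235/76945 ≈ 32.500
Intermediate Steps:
√((491018 - 1*(-1827734))/(-846395) + H(-401, 1059)) = √((491018 - 1*(-1827734))/(-846395) + 1059) = √((491018 + 1827734)*(-1/846395) + 1059) = √(2318752*(-1/846395) + 1059) = √(-2318752/846395 + 1059) = √(894013553/846395) = √6253624803235/76945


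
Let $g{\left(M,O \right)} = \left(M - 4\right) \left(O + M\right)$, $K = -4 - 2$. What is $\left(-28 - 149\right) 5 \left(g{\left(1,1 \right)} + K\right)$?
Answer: $10620$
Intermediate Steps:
$K = -6$ ($K = -4 - 2 = -6$)
$g{\left(M,O \right)} = \left(-4 + M\right) \left(M + O\right)$
$\left(-28 - 149\right) 5 \left(g{\left(1,1 \right)} + K\right) = \left(-28 - 149\right) 5 \left(\left(1^{2} - 4 - 4 + 1 \cdot 1\right) - 6\right) = - 177 \cdot 5 \left(\left(1 - 4 - 4 + 1\right) - 6\right) = - 177 \cdot 5 \left(-6 - 6\right) = - 177 \cdot 5 \left(-12\right) = \left(-177\right) \left(-60\right) = 10620$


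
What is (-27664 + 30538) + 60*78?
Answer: 7554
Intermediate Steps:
(-27664 + 30538) + 60*78 = 2874 + 4680 = 7554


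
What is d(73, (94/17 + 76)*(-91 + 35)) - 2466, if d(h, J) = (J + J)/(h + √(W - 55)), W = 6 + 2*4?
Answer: 18*(-2329*√41 + 178641*I)/(17*(√41 - 73*I)) ≈ -2590.1 + 10.888*I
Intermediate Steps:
W = 14 (W = 6 + 8 = 14)
d(h, J) = 2*J/(h + I*√41) (d(h, J) = (J + J)/(h + √(14 - 55)) = (2*J)/(h + √(-41)) = (2*J)/(h + I*√41) = 2*J/(h + I*√41))
d(73, (94/17 + 76)*(-91 + 35)) - 2466 = 2*((94/17 + 76)*(-91 + 35))/(73 + I*√41) - 2466 = 2*((94*(1/17) + 76)*(-56))/(73 + I*√41) - 2466 = 2*((94/17 + 76)*(-56))/(73 + I*√41) - 2466 = 2*((1386/17)*(-56))/(73 + I*√41) - 2466 = 2*(-77616/17)/(73 + I*√41) - 2466 = -155232/(17*(73 + I*√41)) - 2466 = -2466 - 155232/(17*(73 + I*√41))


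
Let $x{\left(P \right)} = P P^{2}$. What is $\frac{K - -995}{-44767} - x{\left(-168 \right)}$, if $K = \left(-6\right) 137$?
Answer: $\frac{212268639571}{44767} \approx 4.7416 \cdot 10^{6}$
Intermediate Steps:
$K = -822$
$x{\left(P \right)} = P^{3}$
$\frac{K - -995}{-44767} - x{\left(-168 \right)} = \frac{-822 - -995}{-44767} - \left(-168\right)^{3} = \left(-822 + 995\right) \left(- \frac{1}{44767}\right) - -4741632 = 173 \left(- \frac{1}{44767}\right) + 4741632 = - \frac{173}{44767} + 4741632 = \frac{212268639571}{44767}$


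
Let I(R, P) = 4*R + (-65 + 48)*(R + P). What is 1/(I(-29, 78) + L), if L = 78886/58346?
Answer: -29173/27645734 ≈ -0.0010552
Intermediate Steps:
L = 39443/29173 (L = 78886*(1/58346) = 39443/29173 ≈ 1.3520)
I(R, P) = -17*P - 13*R (I(R, P) = 4*R - 17*(P + R) = 4*R + (-17*P - 17*R) = -17*P - 13*R)
1/(I(-29, 78) + L) = 1/((-17*78 - 13*(-29)) + 39443/29173) = 1/((-1326 + 377) + 39443/29173) = 1/(-949 + 39443/29173) = 1/(-27645734/29173) = -29173/27645734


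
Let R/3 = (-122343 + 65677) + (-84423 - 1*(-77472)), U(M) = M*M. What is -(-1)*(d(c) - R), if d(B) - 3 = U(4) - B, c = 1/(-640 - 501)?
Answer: 217782671/1141 ≈ 1.9087e+5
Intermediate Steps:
c = -1/1141 (c = 1/(-1141) = -1/1141 ≈ -0.00087642)
U(M) = M²
d(B) = 19 - B (d(B) = 3 + (4² - B) = 3 + (16 - B) = 19 - B)
R = -190851 (R = 3*((-122343 + 65677) + (-84423 - 1*(-77472))) = 3*(-56666 + (-84423 + 77472)) = 3*(-56666 - 6951) = 3*(-63617) = -190851)
-(-1)*(d(c) - R) = -(-1)*((19 - 1*(-1/1141)) - 1*(-190851)) = -(-1)*((19 + 1/1141) + 190851) = -(-1)*(21680/1141 + 190851) = -(-1)*217782671/1141 = -1*(-217782671/1141) = 217782671/1141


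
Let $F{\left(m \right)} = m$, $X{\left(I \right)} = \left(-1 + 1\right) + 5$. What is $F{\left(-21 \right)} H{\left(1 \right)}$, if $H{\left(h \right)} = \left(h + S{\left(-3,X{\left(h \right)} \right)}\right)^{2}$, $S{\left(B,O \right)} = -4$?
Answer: $-189$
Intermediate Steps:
$X{\left(I \right)} = 5$ ($X{\left(I \right)} = 0 + 5 = 5$)
$H{\left(h \right)} = \left(-4 + h\right)^{2}$ ($H{\left(h \right)} = \left(h - 4\right)^{2} = \left(-4 + h\right)^{2}$)
$F{\left(-21 \right)} H{\left(1 \right)} = - 21 \left(-4 + 1\right)^{2} = - 21 \left(-3\right)^{2} = \left(-21\right) 9 = -189$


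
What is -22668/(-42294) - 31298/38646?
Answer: -1963553/7168833 ≈ -0.27390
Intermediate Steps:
-22668/(-42294) - 31298/38646 = -22668*(-1/42294) - 31298*1/38646 = 3778/7049 - 15649/19323 = -1963553/7168833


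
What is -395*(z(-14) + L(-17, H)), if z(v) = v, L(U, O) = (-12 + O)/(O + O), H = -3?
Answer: 9085/2 ≈ 4542.5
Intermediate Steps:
L(U, O) = (-12 + O)/(2*O) (L(U, O) = (-12 + O)/((2*O)) = (-12 + O)*(1/(2*O)) = (-12 + O)/(2*O))
-395*(z(-14) + L(-17, H)) = -395*(-14 + (½)*(-12 - 3)/(-3)) = -395*(-14 + (½)*(-⅓)*(-15)) = -395*(-14 + 5/2) = -395*(-23/2) = 9085/2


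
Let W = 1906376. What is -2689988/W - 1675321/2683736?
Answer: -1301626172733/639526237592 ≈ -2.0353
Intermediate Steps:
-2689988/W - 1675321/2683736 = -2689988/1906376 - 1675321/2683736 = -2689988*1/1906376 - 1675321*1/2683736 = -672497/476594 - 1675321/2683736 = -1301626172733/639526237592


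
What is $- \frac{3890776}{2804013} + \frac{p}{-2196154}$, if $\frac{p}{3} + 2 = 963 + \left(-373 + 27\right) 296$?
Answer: $- \frac{7691299858759}{6158044366002} \approx -1.249$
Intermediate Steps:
$p = -304365$ ($p = -6 + 3 \left(963 + \left(-373 + 27\right) 296\right) = -6 + 3 \left(963 - 102416\right) = -6 + 3 \left(-101453\right) = -6 - 304359 = -304365$)
$- \frac{3890776}{2804013} + \frac{p}{-2196154} = - \frac{3890776}{2804013} - \frac{304365}{-2196154} = \left(-3890776\right) \frac{1}{2804013} - - \frac{304365}{2196154} = - \frac{3890776}{2804013} + \frac{304365}{2196154} = - \frac{7691299858759}{6158044366002}$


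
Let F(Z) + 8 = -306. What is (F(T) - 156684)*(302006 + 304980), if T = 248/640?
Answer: -95295588028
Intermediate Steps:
T = 31/80 (T = 248*(1/640) = 31/80 ≈ 0.38750)
F(Z) = -314 (F(Z) = -8 - 306 = -314)
(F(T) - 156684)*(302006 + 304980) = (-314 - 156684)*(302006 + 304980) = -156998*606986 = -95295588028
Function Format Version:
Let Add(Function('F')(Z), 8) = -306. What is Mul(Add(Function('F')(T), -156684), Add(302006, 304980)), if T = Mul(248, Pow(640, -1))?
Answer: -95295588028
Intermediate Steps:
T = Rational(31, 80) (T = Mul(248, Rational(1, 640)) = Rational(31, 80) ≈ 0.38750)
Function('F')(Z) = -314 (Function('F')(Z) = Add(-8, -306) = -314)
Mul(Add(Function('F')(T), -156684), Add(302006, 304980)) = Mul(Add(-314, -156684), Add(302006, 304980)) = Mul(-156998, 606986) = -95295588028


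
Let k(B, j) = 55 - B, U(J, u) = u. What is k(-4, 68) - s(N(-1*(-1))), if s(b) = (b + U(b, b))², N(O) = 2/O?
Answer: 43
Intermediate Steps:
s(b) = 4*b² (s(b) = (b + b)² = (2*b)² = 4*b²)
k(-4, 68) - s(N(-1*(-1))) = (55 - 1*(-4)) - 4*(2/((-1*(-1))))² = (55 + 4) - 4*(2/1)² = 59 - 4*(2*1)² = 59 - 4*2² = 59 - 4*4 = 59 - 1*16 = 59 - 16 = 43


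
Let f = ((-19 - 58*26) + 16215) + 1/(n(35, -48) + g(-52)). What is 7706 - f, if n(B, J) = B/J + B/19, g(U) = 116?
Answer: -745727386/106807 ≈ -6982.0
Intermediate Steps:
n(B, J) = B/19 + B/J (n(B, J) = B/J + B*(1/19) = B/J + B/19 = B/19 + B/J)
f = 1568782128/106807 (f = ((-19 - 58*26) + 16215) + 1/(((1/19)*35 + 35/(-48)) + 116) = ((-19 - 1508) + 16215) + 1/((35/19 + 35*(-1/48)) + 116) = (-1527 + 16215) + 1/((35/19 - 35/48) + 116) = 14688 + 1/(1015/912 + 116) = 14688 + 1/(106807/912) = 14688 + 912/106807 = 1568782128/106807 ≈ 14688.)
7706 - f = 7706 - 1*1568782128/106807 = 7706 - 1568782128/106807 = -745727386/106807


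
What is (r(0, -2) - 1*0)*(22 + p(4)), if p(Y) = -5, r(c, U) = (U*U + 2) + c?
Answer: 102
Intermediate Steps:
r(c, U) = 2 + c + U**2 (r(c, U) = (U**2 + 2) + c = (2 + U**2) + c = 2 + c + U**2)
(r(0, -2) - 1*0)*(22 + p(4)) = ((2 + 0 + (-2)**2) - 1*0)*(22 - 5) = ((2 + 0 + 4) + 0)*17 = (6 + 0)*17 = 6*17 = 102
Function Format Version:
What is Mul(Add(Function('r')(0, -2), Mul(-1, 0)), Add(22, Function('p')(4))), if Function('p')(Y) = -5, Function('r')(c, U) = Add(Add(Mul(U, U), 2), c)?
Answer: 102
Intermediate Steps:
Function('r')(c, U) = Add(2, c, Pow(U, 2)) (Function('r')(c, U) = Add(Add(Pow(U, 2), 2), c) = Add(Add(2, Pow(U, 2)), c) = Add(2, c, Pow(U, 2)))
Mul(Add(Function('r')(0, -2), Mul(-1, 0)), Add(22, Function('p')(4))) = Mul(Add(Add(2, 0, Pow(-2, 2)), Mul(-1, 0)), Add(22, -5)) = Mul(Add(Add(2, 0, 4), 0), 17) = Mul(Add(6, 0), 17) = Mul(6, 17) = 102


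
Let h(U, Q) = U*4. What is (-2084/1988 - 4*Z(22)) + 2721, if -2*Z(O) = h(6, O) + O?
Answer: 1397540/497 ≈ 2812.0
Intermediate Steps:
h(U, Q) = 4*U
Z(O) = -12 - O/2 (Z(O) = -(4*6 + O)/2 = -(24 + O)/2 = -12 - O/2)
(-2084/1988 - 4*Z(22)) + 2721 = (-2084/1988 - 4*(-12 - 1/2*22)) + 2721 = (-2084*1/1988 - 4*(-12 - 11)) + 2721 = (-521/497 - 4*(-23)) + 2721 = (-521/497 + 92) + 2721 = 45203/497 + 2721 = 1397540/497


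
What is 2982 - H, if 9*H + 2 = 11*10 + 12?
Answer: 8906/3 ≈ 2968.7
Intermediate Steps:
H = 40/3 (H = -2/9 + (11*10 + 12)/9 = -2/9 + (110 + 12)/9 = -2/9 + (⅑)*122 = -2/9 + 122/9 = 40/3 ≈ 13.333)
2982 - H = 2982 - 1*40/3 = 2982 - 40/3 = 8906/3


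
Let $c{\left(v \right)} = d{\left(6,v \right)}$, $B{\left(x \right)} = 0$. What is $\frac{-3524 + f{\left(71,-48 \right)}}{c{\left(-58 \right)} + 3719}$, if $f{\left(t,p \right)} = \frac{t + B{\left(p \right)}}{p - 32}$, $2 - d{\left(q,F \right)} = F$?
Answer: $- \frac{281991}{302320} \approx -0.93276$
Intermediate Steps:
$d{\left(q,F \right)} = 2 - F$
$c{\left(v \right)} = 2 - v$
$f{\left(t,p \right)} = \frac{t}{-32 + p}$ ($f{\left(t,p \right)} = \frac{t + 0}{p - 32} = \frac{t}{-32 + p}$)
$\frac{-3524 + f{\left(71,-48 \right)}}{c{\left(-58 \right)} + 3719} = \frac{-3524 + \frac{71}{-32 - 48}}{\left(2 - -58\right) + 3719} = \frac{-3524 + \frac{71}{-80}}{\left(2 + 58\right) + 3719} = \frac{-3524 + 71 \left(- \frac{1}{80}\right)}{60 + 3719} = \frac{-3524 - \frac{71}{80}}{3779} = \left(- \frac{281991}{80}\right) \frac{1}{3779} = - \frac{281991}{302320}$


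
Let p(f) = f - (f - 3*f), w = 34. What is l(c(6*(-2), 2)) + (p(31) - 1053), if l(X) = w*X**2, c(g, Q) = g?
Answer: 3936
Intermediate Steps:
p(f) = 3*f (p(f) = f - (-2)*f = f + 2*f = 3*f)
l(X) = 34*X**2
l(c(6*(-2), 2)) + (p(31) - 1053) = 34*(6*(-2))**2 + (3*31 - 1053) = 34*(-12)**2 + (93 - 1053) = 34*144 - 960 = 4896 - 960 = 3936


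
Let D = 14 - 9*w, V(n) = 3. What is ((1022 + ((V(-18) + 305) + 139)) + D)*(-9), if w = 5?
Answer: -12942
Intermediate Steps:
D = -31 (D = 14 - 9*5 = 14 - 45 = -31)
((1022 + ((V(-18) + 305) + 139)) + D)*(-9) = ((1022 + ((3 + 305) + 139)) - 31)*(-9) = ((1022 + (308 + 139)) - 31)*(-9) = ((1022 + 447) - 31)*(-9) = (1469 - 31)*(-9) = 1438*(-9) = -12942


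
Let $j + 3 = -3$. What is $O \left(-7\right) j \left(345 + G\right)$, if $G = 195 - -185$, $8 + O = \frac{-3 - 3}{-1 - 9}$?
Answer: $-225330$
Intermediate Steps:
$j = -6$ ($j = -3 - 3 = -6$)
$O = - \frac{37}{5}$ ($O = -8 + \frac{-3 - 3}{-1 - 9} = -8 - \frac{6}{-1 - 9} = -8 - \frac{6}{-10} = -8 - - \frac{3}{5} = -8 + \frac{3}{5} = - \frac{37}{5} \approx -7.4$)
$G = 380$ ($G = 195 + 185 = 380$)
$O \left(-7\right) j \left(345 + G\right) = \left(- \frac{37}{5}\right) \left(-7\right) \left(-6\right) \left(345 + 380\right) = \frac{259}{5} \left(-6\right) 725 = \left(- \frac{1554}{5}\right) 725 = -225330$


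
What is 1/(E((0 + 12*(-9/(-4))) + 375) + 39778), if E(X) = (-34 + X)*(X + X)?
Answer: 1/335650 ≈ 2.9793e-6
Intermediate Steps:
E(X) = 2*X*(-34 + X) (E(X) = (-34 + X)*(2*X) = 2*X*(-34 + X))
1/(E((0 + 12*(-9/(-4))) + 375) + 39778) = 1/(2*((0 + 12*(-9/(-4))) + 375)*(-34 + ((0 + 12*(-9/(-4))) + 375)) + 39778) = 1/(2*((0 + 12*(-9*(-1/4))) + 375)*(-34 + ((0 + 12*(-9*(-1/4))) + 375)) + 39778) = 1/(2*((0 + 12*(9/4)) + 375)*(-34 + ((0 + 12*(9/4)) + 375)) + 39778) = 1/(2*((0 + 27) + 375)*(-34 + ((0 + 27) + 375)) + 39778) = 1/(2*(27 + 375)*(-34 + (27 + 375)) + 39778) = 1/(2*402*(-34 + 402) + 39778) = 1/(2*402*368 + 39778) = 1/(295872 + 39778) = 1/335650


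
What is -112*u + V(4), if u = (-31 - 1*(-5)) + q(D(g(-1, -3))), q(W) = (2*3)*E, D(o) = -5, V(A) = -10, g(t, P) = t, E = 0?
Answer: 2902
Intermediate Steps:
q(W) = 0 (q(W) = (2*3)*0 = 6*0 = 0)
u = -26 (u = (-31 - 1*(-5)) + 0 = (-31 + 5) + 0 = -26 + 0 = -26)
-112*u + V(4) = -112*(-26) - 10 = 2912 - 10 = 2902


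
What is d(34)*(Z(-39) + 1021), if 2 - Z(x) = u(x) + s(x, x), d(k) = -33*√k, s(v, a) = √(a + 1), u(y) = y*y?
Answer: 33*√34*(498 + I*√38) ≈ 95826.0 + 1186.2*I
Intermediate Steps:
u(y) = y²
s(v, a) = √(1 + a)
Z(x) = 2 - x² - √(1 + x) (Z(x) = 2 - (x² + √(1 + x)) = 2 + (-x² - √(1 + x)) = 2 - x² - √(1 + x))
d(34)*(Z(-39) + 1021) = (-33*√34)*((2 - 1*(-39)² - √(1 - 39)) + 1021) = (-33*√34)*((2 - 1*1521 - √(-38)) + 1021) = (-33*√34)*((2 - 1521 - I*√38) + 1021) = (-33*√34)*((-1519 - I*√38) + 1021) = (-33*√34)*(-498 - I*√38) = -33*√34*(-498 - I*√38)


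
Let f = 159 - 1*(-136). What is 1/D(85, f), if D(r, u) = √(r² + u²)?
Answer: √3770/18850 ≈ 0.0032573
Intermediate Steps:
f = 295 (f = 159 + 136 = 295)
1/D(85, f) = 1/(√(85² + 295²)) = 1/(√(7225 + 87025)) = 1/(√94250) = 1/(5*√3770) = √3770/18850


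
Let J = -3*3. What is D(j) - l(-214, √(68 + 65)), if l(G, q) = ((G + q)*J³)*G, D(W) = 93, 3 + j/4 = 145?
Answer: 33385377 - 156006*√133 ≈ 3.1586e+7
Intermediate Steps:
j = 568 (j = -12 + 4*145 = -12 + 580 = 568)
J = -9
l(G, q) = G*(-729*G - 729*q) (l(G, q) = ((G + q)*(-9)³)*G = ((G + q)*(-729))*G = (-729*G - 729*q)*G = G*(-729*G - 729*q))
D(j) - l(-214, √(68 + 65)) = 93 - (-729)*(-214)*(-214 + √(68 + 65)) = 93 - (-729)*(-214)*(-214 + √133) = 93 - (-33385284 + 156006*√133) = 93 + (33385284 - 156006*√133) = 33385377 - 156006*√133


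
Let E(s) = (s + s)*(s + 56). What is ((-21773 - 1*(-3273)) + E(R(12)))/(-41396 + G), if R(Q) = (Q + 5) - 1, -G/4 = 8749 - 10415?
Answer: 4049/8683 ≈ 0.46631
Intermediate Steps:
G = 6664 (G = -4*(8749 - 10415) = -4*(-1666) = 6664)
R(Q) = 4 + Q (R(Q) = (5 + Q) - 1 = 4 + Q)
E(s) = 2*s*(56 + s) (E(s) = (2*s)*(56 + s) = 2*s*(56 + s))
((-21773 - 1*(-3273)) + E(R(12)))/(-41396 + G) = ((-21773 - 1*(-3273)) + 2*(4 + 12)*(56 + (4 + 12)))/(-41396 + 6664) = ((-21773 + 3273) + 2*16*(56 + 16))/(-34732) = (-18500 + 2*16*72)*(-1/34732) = (-18500 + 2304)*(-1/34732) = -16196*(-1/34732) = 4049/8683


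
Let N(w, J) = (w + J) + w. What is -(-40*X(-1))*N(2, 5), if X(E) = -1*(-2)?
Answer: 720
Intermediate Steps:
N(w, J) = J + 2*w (N(w, J) = (J + w) + w = J + 2*w)
X(E) = 2
-(-40*X(-1))*N(2, 5) = -(-40*2)*(5 + 2*2) = -(-80)*(5 + 4) = -(-80)*9 = -1*(-720) = 720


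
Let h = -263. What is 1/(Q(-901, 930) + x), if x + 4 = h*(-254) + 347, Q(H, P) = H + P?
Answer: 1/67174 ≈ 1.4887e-5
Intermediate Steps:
x = 67145 (x = -4 + (-263*(-254) + 347) = -4 + (66802 + 347) = -4 + 67149 = 67145)
1/(Q(-901, 930) + x) = 1/((-901 + 930) + 67145) = 1/(29 + 67145) = 1/67174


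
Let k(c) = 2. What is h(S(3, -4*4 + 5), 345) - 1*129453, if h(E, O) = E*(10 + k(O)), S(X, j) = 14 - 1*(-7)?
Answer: -129201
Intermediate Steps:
S(X, j) = 21 (S(X, j) = 14 + 7 = 21)
h(E, O) = 12*E (h(E, O) = E*(10 + 2) = E*12 = 12*E)
h(S(3, -4*4 + 5), 345) - 1*129453 = 12*21 - 1*129453 = 252 - 129453 = -129201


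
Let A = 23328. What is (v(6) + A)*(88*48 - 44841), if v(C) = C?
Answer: -947757078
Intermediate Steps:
(v(6) + A)*(88*48 - 44841) = (6 + 23328)*(88*48 - 44841) = 23334*(4224 - 44841) = 23334*(-40617) = -947757078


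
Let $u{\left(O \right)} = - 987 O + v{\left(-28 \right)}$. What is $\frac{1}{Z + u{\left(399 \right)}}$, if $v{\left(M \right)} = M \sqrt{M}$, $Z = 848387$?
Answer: $\frac{227287}{103318771714} + \frac{14 i \sqrt{7}}{51659385857} \approx 2.1999 \cdot 10^{-6} + 7.1701 \cdot 10^{-10} i$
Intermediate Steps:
$v{\left(M \right)} = M^{\frac{3}{2}}$
$u{\left(O \right)} = - 987 O - 56 i \sqrt{7}$ ($u{\left(O \right)} = - 987 O + \left(-28\right)^{\frac{3}{2}} = - 987 O - 56 i \sqrt{7}$)
$\frac{1}{Z + u{\left(399 \right)}} = \frac{1}{848387 - \left(393813 + 56 i \sqrt{7}\right)} = \frac{1}{454574 - 56 i \sqrt{7}}$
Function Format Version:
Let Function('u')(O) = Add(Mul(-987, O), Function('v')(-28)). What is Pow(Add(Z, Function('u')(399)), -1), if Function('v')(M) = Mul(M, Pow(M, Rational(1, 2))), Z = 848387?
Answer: Add(Rational(227287, 103318771714), Mul(Rational(14, 51659385857), I, Pow(7, Rational(1, 2)))) ≈ Add(2.1999e-6, Mul(7.1701e-10, I))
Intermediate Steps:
Function('v')(M) = Pow(M, Rational(3, 2))
Function('u')(O) = Add(Mul(-987, O), Mul(-56, I, Pow(7, Rational(1, 2)))) (Function('u')(O) = Add(Mul(-987, O), Pow(-28, Rational(3, 2))) = Add(Mul(-987, O), Mul(-56, I, Pow(7, Rational(1, 2)))))
Pow(Add(Z, Function('u')(399)), -1) = Pow(Add(848387, Add(Mul(-987, 399), Mul(-56, I, Pow(7, Rational(1, 2))))), -1) = Pow(Add(848387, Add(-393813, Mul(-56, I, Pow(7, Rational(1, 2))))), -1) = Pow(Add(454574, Mul(-56, I, Pow(7, Rational(1, 2)))), -1)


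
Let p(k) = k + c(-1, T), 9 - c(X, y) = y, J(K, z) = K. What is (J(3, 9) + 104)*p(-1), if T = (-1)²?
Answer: 749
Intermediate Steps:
T = 1
c(X, y) = 9 - y
p(k) = 8 + k (p(k) = k + (9 - 1*1) = k + (9 - 1) = k + 8 = 8 + k)
(J(3, 9) + 104)*p(-1) = (3 + 104)*(8 - 1) = 107*7 = 749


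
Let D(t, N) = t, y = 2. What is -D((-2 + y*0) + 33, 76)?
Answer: -31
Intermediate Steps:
-D((-2 + y*0) + 33, 76) = -((-2 + 2*0) + 33) = -((-2 + 0) + 33) = -(-2 + 33) = -1*31 = -31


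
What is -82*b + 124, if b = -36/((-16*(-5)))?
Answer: 1609/10 ≈ 160.90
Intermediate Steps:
b = -9/20 (b = -36/80 = -36*1/80 = -9/20 ≈ -0.45000)
-82*b + 124 = -82*(-9/20) + 124 = 369/10 + 124 = 1609/10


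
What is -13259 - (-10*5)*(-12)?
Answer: -13859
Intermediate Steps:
-13259 - (-10*5)*(-12) = -13259 - (-50)*(-12) = -13259 - 1*600 = -13259 - 600 = -13859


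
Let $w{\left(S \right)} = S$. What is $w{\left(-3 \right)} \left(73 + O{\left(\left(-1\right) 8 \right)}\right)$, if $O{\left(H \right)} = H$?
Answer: $-195$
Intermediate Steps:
$w{\left(-3 \right)} \left(73 + O{\left(\left(-1\right) 8 \right)}\right) = - 3 \left(73 - 8\right) = \left(-3\right) 65 = -195$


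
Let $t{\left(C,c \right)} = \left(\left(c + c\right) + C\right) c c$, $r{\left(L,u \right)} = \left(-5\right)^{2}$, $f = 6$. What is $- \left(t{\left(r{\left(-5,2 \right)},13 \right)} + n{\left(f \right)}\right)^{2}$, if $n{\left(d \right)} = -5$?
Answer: $-74200996$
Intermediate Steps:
$r{\left(L,u \right)} = 25$
$t{\left(C,c \right)} = c^{2} \left(C + 2 c\right)$ ($t{\left(C,c \right)} = \left(2 c + C\right) c c = \left(C + 2 c\right) c c = c \left(C + 2 c\right) c = c^{2} \left(C + 2 c\right)$)
$- \left(t{\left(r{\left(-5,2 \right)},13 \right)} + n{\left(f \right)}\right)^{2} = - \left(13^{2} \left(25 + 2 \cdot 13\right) - 5\right)^{2} = - \left(169 \left(25 + 26\right) - 5\right)^{2} = - \left(169 \cdot 51 - 5\right)^{2} = - \left(8619 - 5\right)^{2} = - 8614^{2} = \left(-1\right) 74200996 = -74200996$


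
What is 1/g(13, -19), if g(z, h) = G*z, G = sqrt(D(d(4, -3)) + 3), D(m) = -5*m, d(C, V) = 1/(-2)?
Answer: sqrt(22)/143 ≈ 0.032800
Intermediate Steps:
d(C, V) = -1/2
G = sqrt(22)/2 (G = sqrt(-5*(-1/2) + 3) = sqrt(5/2 + 3) = sqrt(11/2) = sqrt(22)/2 ≈ 2.3452)
g(z, h) = z*sqrt(22)/2 (g(z, h) = (sqrt(22)/2)*z = z*sqrt(22)/2)
1/g(13, -19) = 1/((1/2)*13*sqrt(22)) = 1/(13*sqrt(22)/2) = sqrt(22)/143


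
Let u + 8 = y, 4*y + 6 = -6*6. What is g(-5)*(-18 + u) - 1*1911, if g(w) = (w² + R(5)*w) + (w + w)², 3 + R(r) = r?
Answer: -12217/2 ≈ -6108.5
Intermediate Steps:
R(r) = -3 + r
y = -21/2 (y = -3/2 + (-6*6)/4 = -3/2 + (¼)*(-36) = -3/2 - 9 = -21/2 ≈ -10.500)
u = -37/2 (u = -8 - 21/2 = -37/2 ≈ -18.500)
g(w) = 2*w + 5*w² (g(w) = (w² + (-3 + 5)*w) + (w + w)² = (w² + 2*w) + (2*w)² = (w² + 2*w) + 4*w² = 2*w + 5*w²)
g(-5)*(-18 + u) - 1*1911 = (-5*(2 + 5*(-5)))*(-18 - 37/2) - 1*1911 = -5*(2 - 25)*(-73/2) - 1911 = -5*(-23)*(-73/2) - 1911 = 115*(-73/2) - 1911 = -8395/2 - 1911 = -12217/2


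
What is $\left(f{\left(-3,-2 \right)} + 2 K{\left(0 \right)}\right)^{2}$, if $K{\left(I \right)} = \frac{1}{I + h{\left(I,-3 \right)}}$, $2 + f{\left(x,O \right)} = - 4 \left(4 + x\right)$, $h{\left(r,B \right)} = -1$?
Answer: $64$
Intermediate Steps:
$f{\left(x,O \right)} = -18 - 4 x$ ($f{\left(x,O \right)} = -2 - 4 \left(4 + x\right) = -2 - \left(16 + 4 x\right) = -18 - 4 x$)
$K{\left(I \right)} = \frac{1}{-1 + I}$ ($K{\left(I \right)} = \frac{1}{I - 1} = \frac{1}{-1 + I}$)
$\left(f{\left(-3,-2 \right)} + 2 K{\left(0 \right)}\right)^{2} = \left(\left(-18 - -12\right) + \frac{2}{-1 + 0}\right)^{2} = \left(\left(-18 + 12\right) + \frac{2}{-1}\right)^{2} = \left(-6 + 2 \left(-1\right)\right)^{2} = \left(-6 - 2\right)^{2} = \left(-8\right)^{2} = 64$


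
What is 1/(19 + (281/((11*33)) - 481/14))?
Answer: -5082/74111 ≈ -0.068573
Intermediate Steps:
1/(19 + (281/((11*33)) - 481/14)) = 1/(19 + (281/363 - 481*1/14)) = 1/(19 + (281*(1/363) - 481/14)) = 1/(19 + (281/363 - 481/14)) = 1/(19 - 170669/5082) = 1/(-74111/5082) = -5082/74111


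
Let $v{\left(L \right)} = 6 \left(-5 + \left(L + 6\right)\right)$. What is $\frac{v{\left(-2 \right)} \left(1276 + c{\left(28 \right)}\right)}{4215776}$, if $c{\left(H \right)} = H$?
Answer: $- \frac{489}{263486} \approx -0.0018559$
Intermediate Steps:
$v{\left(L \right)} = 6 + 6 L$ ($v{\left(L \right)} = 6 \left(-5 + \left(6 + L\right)\right) = 6 \left(1 + L\right) = 6 + 6 L$)
$\frac{v{\left(-2 \right)} \left(1276 + c{\left(28 \right)}\right)}{4215776} = \frac{\left(6 + 6 \left(-2\right)\right) \left(1276 + 28\right)}{4215776} = \left(6 - 12\right) 1304 \cdot \frac{1}{4215776} = \left(-6\right) 1304 \cdot \frac{1}{4215776} = \left(-7824\right) \frac{1}{4215776} = - \frac{489}{263486}$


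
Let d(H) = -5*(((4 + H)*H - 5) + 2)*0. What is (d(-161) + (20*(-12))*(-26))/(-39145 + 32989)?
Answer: -520/513 ≈ -1.0136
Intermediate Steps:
d(H) = 0 (d(H) = -5*((H*(4 + H) - 5) + 2)*0 = -5*((-5 + H*(4 + H)) + 2)*0 = -5*(-3 + H*(4 + H))*0 = (15 - 5*H*(4 + H))*0 = 0)
(d(-161) + (20*(-12))*(-26))/(-39145 + 32989) = (0 + (20*(-12))*(-26))/(-39145 + 32989) = (0 - 240*(-26))/(-6156) = (0 + 6240)*(-1/6156) = 6240*(-1/6156) = -520/513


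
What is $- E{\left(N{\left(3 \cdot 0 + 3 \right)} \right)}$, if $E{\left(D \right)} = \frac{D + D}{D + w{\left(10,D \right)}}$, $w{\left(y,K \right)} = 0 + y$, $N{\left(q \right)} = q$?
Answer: $- \frac{6}{13} \approx -0.46154$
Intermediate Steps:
$w{\left(y,K \right)} = y$
$E{\left(D \right)} = \frac{2 D}{10 + D}$ ($E{\left(D \right)} = \frac{D + D}{D + 10} = \frac{2 D}{10 + D}$)
$- E{\left(N{\left(3 \cdot 0 + 3 \right)} \right)} = - \frac{2 \left(3 \cdot 0 + 3\right)}{10 + \left(3 \cdot 0 + 3\right)} = - \frac{2 \left(0 + 3\right)}{10 + \left(0 + 3\right)} = - \frac{2 \cdot 3}{10 + 3} = - \frac{2 \cdot 3}{13} = \left(-1\right) \frac{6}{13} = - \frac{6}{13}$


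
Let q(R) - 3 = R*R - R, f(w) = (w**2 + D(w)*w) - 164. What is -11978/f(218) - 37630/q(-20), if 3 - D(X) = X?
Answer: -11752697/103635 ≈ -113.40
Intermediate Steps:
D(X) = 3 - X
f(w) = -164 + w**2 + w*(3 - w) (f(w) = (w**2 + (3 - w)*w) - 164 = (w**2 + w*(3 - w)) - 164 = -164 + w**2 + w*(3 - w))
q(R) = 3 + R**2 - R (q(R) = 3 + (R*R - R) = 3 + (R**2 - R) = 3 + R**2 - R)
-11978/f(218) - 37630/q(-20) = -11978/(-164 + 3*218) - 37630/(3 + (-20)**2 - 1*(-20)) = -11978/(-164 + 654) - 37630/(3 + 400 + 20) = -11978/490 - 37630/423 = -11978*1/490 - 37630*1/423 = -5989/245 - 37630/423 = -11752697/103635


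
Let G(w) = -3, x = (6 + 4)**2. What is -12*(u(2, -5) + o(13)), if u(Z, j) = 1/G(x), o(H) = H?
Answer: -152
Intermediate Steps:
x = 100 (x = 10**2 = 100)
u(Z, j) = -1/3 (u(Z, j) = 1/(-3) = -1/3)
-12*(u(2, -5) + o(13)) = -12*(-1/3 + 13) = -12*38/3 = -152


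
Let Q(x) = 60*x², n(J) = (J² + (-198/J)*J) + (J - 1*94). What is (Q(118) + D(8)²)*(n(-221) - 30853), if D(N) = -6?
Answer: 14599943100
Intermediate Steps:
n(J) = -292 + J + J² (n(J) = (J² - 198) + (J - 94) = (-198 + J²) + (-94 + J) = -292 + J + J²)
(Q(118) + D(8)²)*(n(-221) - 30853) = (60*118² + (-6)²)*((-292 - 221 + (-221)²) - 30853) = (60*13924 + 36)*((-292 - 221 + 48841) - 30853) = (835440 + 36)*(48328 - 30853) = 835476*17475 = 14599943100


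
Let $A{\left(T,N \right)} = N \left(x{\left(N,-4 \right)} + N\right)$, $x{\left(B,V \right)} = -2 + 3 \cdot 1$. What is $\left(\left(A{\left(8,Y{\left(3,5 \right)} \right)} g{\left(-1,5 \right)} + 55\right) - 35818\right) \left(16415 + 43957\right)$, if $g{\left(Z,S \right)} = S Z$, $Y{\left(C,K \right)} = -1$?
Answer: $-2159083836$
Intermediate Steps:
$x{\left(B,V \right)} = 1$ ($x{\left(B,V \right)} = -2 + 3 = 1$)
$A{\left(T,N \right)} = N \left(1 + N\right)$
$\left(\left(A{\left(8,Y{\left(3,5 \right)} \right)} g{\left(-1,5 \right)} + 55\right) - 35818\right) \left(16415 + 43957\right) = \left(\left(- (1 - 1) 5 \left(-1\right) + 55\right) - 35818\right) \left(16415 + 43957\right) = \left(\left(\left(-1\right) 0 \left(-5\right) + 55\right) - 35818\right) 60372 = \left(\left(0 \left(-5\right) + 55\right) - 35818\right) 60372 = \left(\left(0 + 55\right) - 35818\right) 60372 = \left(55 - 35818\right) 60372 = \left(-35763\right) 60372 = -2159083836$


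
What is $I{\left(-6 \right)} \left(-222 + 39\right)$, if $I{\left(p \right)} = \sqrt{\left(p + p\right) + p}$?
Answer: $- 549 i \sqrt{2} \approx - 776.4 i$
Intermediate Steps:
$I{\left(p \right)} = \sqrt{3} \sqrt{p}$ ($I{\left(p \right)} = \sqrt{2 p + p} = \sqrt{3 p} = \sqrt{3} \sqrt{p}$)
$I{\left(-6 \right)} \left(-222 + 39\right) = \sqrt{3} \sqrt{-6} \left(-222 + 39\right) = \sqrt{3} i \sqrt{6} \left(-183\right) = 3 i \sqrt{2} \left(-183\right) = - 549 i \sqrt{2}$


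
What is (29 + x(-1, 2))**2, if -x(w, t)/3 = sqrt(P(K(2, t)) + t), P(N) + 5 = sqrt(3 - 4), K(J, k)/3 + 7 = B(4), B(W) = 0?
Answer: (29 - 3*sqrt(-3 + I))**2 ≈ 764.44 - 296.43*I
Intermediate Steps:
K(J, k) = -21 (K(J, k) = -21 + 3*0 = -21 + 0 = -21)
P(N) = -5 + I (P(N) = -5 + sqrt(3 - 4) = -5 + sqrt(-1) = -5 + I)
x(w, t) = -3*sqrt(-5 + I + t) (x(w, t) = -3*sqrt((-5 + I) + t) = -3*sqrt(-5 + I + t))
(29 + x(-1, 2))**2 = (29 - 3*sqrt(-5 + I + 2))**2 = (29 - 3*sqrt(-3 + I))**2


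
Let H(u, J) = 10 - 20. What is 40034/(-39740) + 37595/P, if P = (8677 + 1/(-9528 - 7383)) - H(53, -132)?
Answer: 4846058202299/1459509679360 ≈ 3.3203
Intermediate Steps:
H(u, J) = -10
P = 146905856/16911 (P = (8677 + 1/(-9528 - 7383)) - 1*(-10) = (8677 + 1/(-16911)) + 10 = (8677 - 1/16911) + 10 = 146736746/16911 + 10 = 146905856/16911 ≈ 8687.0)
40034/(-39740) + 37595/P = 40034/(-39740) + 37595/(146905856/16911) = 40034*(-1/39740) + 37595*(16911/146905856) = -20017/19870 + 635769045/146905856 = 4846058202299/1459509679360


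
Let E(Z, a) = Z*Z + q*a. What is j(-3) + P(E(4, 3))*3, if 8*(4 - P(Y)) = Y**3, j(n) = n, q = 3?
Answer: -46803/8 ≈ -5850.4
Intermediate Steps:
E(Z, a) = Z**2 + 3*a (E(Z, a) = Z*Z + 3*a = Z**2 + 3*a)
P(Y) = 4 - Y**3/8
j(-3) + P(E(4, 3))*3 = -3 + (4 - (4**2 + 3*3)**3/8)*3 = -3 + (4 - (16 + 9)**3/8)*3 = -3 + (4 - 1/8*25**3)*3 = -3 + (4 - 1/8*15625)*3 = -3 + (4 - 15625/8)*3 = -3 - 15593/8*3 = -3 - 46779/8 = -46803/8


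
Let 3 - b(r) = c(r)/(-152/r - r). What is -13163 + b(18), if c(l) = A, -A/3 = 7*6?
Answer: -223801/17 ≈ -13165.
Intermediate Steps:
A = -126 (A = -21*6 = -3*42 = -126)
c(l) = -126
b(r) = 3 + 126/(-r - 152/r) (b(r) = 3 - (-126)/(-152/r - r) = 3 - (-126)/(-r - 152/r) = 3 + 126/(-r - 152/r))
-13163 + b(18) = -13163 + 3*(152 + 18² - 42*18)/(152 + 18²) = -13163 + 3*(152 + 324 - 756)/(152 + 324) = -13163 + 3*(-280)/476 = -13163 + 3*(1/476)*(-280) = -13163 - 30/17 = -223801/17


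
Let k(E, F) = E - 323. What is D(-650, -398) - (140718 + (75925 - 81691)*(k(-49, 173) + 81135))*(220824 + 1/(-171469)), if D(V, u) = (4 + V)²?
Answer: 17627377937944683904/171469 ≈ 1.0280e+14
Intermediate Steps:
k(E, F) = -323 + E
D(-650, -398) - (140718 + (75925 - 81691)*(k(-49, 173) + 81135))*(220824 + 1/(-171469)) = (4 - 650)² - (140718 + (75925 - 81691)*((-323 - 49) + 81135))*(220824 + 1/(-171469)) = (-646)² - (140718 - 5766*(-372 + 81135))*(220824 - 1/171469) = 417316 - (140718 - 5766*80763)*37864470455/171469 = 417316 - (140718 - 465679458)*37864470455/171469 = 417316 - (-465538740)*37864470455/171469 = 417316 - 1*(-17627377866387926700/171469) = 417316 + 17627377866387926700/171469 = 17627377937944683904/171469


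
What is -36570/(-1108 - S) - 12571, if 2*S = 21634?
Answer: -188519/15 ≈ -12568.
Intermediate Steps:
S = 10817 (S = (½)*21634 = 10817)
-36570/(-1108 - S) - 12571 = -36570/(-1108 - 1*10817) - 12571 = -36570/(-1108 - 10817) - 12571 = -36570/(-11925) - 12571 = -36570*(-1/11925) - 12571 = 46/15 - 12571 = -188519/15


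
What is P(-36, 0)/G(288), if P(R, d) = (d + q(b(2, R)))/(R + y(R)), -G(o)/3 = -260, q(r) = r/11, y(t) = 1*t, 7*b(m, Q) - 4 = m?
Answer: -1/720720 ≈ -1.3875e-6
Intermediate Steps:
b(m, Q) = 4/7 + m/7
y(t) = t
q(r) = r/11 (q(r) = r*(1/11) = r/11)
G(o) = 780 (G(o) = -3*(-260) = 780)
P(R, d) = (6/77 + d)/(2*R) (P(R, d) = (d + (4/7 + (⅐)*2)/11)/(R + R) = (d + (4/7 + 2/7)/11)/((2*R)) = (d + (1/11)*(6/7))*(1/(2*R)) = (d + 6/77)*(1/(2*R)) = (6/77 + d)*(1/(2*R)) = (6/77 + d)/(2*R))
P(-36, 0)/G(288) = ((1/154)*(6 + 77*0)/(-36))/780 = ((1/154)*(-1/36)*(6 + 0))*(1/780) = ((1/154)*(-1/36)*6)*(1/780) = -1/924*1/780 = -1/720720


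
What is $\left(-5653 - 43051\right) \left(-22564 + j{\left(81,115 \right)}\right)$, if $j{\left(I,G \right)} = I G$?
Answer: $645279296$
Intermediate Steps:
$j{\left(I,G \right)} = G I$
$\left(-5653 - 43051\right) \left(-22564 + j{\left(81,115 \right)}\right) = \left(-5653 - 43051\right) \left(-22564 + 115 \cdot 81\right) = - 48704 \left(-22564 + 9315\right) = \left(-48704\right) \left(-13249\right) = 645279296$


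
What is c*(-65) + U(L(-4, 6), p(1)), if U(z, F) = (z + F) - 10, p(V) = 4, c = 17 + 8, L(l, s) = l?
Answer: -1635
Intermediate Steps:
c = 25
U(z, F) = -10 + F + z (U(z, F) = (F + z) - 10 = -10 + F + z)
c*(-65) + U(L(-4, 6), p(1)) = 25*(-65) + (-10 + 4 - 4) = -1625 - 10 = -1635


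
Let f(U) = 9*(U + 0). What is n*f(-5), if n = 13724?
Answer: -617580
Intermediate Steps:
f(U) = 9*U
n*f(-5) = 13724*(9*(-5)) = 13724*(-45) = -617580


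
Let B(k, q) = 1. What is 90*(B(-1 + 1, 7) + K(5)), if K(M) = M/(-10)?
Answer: 45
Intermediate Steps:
K(M) = -M/10 (K(M) = M*(-⅒) = -M/10)
90*(B(-1 + 1, 7) + K(5)) = 90*(1 - ⅒*5) = 90*(1 - ½) = 90*(½) = 45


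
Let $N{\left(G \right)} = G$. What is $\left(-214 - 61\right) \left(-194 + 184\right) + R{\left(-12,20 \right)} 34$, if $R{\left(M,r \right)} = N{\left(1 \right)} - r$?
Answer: $2104$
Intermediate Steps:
$R{\left(M,r \right)} = 1 - r$
$\left(-214 - 61\right) \left(-194 + 184\right) + R{\left(-12,20 \right)} 34 = \left(-214 - 61\right) \left(-194 + 184\right) + \left(1 - 20\right) 34 = \left(-275\right) \left(-10\right) + \left(1 - 20\right) 34 = 2750 - 646 = 2104$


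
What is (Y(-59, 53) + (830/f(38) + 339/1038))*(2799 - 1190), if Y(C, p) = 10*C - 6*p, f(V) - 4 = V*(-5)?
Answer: -47225284345/32178 ≈ -1.4676e+6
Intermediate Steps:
f(V) = 4 - 5*V (f(V) = 4 + V*(-5) = 4 - 5*V)
Y(C, p) = -6*p + 10*C
(Y(-59, 53) + (830/f(38) + 339/1038))*(2799 - 1190) = ((-6*53 + 10*(-59)) + (830/(4 - 5*38) + 339/1038))*(2799 - 1190) = ((-318 - 590) + (830/(4 - 190) + 339*(1/1038)))*1609 = (-908 + (830/(-186) + 113/346))*1609 = (-908 + (830*(-1/186) + 113/346))*1609 = (-908 + (-415/93 + 113/346))*1609 = (-908 - 133081/32178)*1609 = -29350705/32178*1609 = -47225284345/32178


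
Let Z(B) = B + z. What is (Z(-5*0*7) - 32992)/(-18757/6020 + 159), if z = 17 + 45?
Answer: -198238600/938423 ≈ -211.25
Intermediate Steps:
z = 62
Z(B) = 62 + B (Z(B) = B + 62 = 62 + B)
(Z(-5*0*7) - 32992)/(-18757/6020 + 159) = ((62 - 5*0*7) - 32992)/(-18757/6020 + 159) = ((62 + 0*7) - 32992)/(-18757*1/6020 + 159) = ((62 + 0) - 32992)/(-18757/6020 + 159) = (62 - 32992)/(938423/6020) = -32930*6020/938423 = -198238600/938423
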